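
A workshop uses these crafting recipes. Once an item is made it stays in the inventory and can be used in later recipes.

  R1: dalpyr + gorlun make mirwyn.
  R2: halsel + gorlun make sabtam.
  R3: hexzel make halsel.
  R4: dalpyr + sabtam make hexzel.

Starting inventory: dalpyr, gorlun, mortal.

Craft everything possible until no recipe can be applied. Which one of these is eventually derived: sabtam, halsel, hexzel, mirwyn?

mirwyn

dalpyr + gorlun → mirwyn (R1).
hexzel would need dalpyr and sabtam (R4), but sabtam is never obtained. sabtam would need halsel and gorlun (R2), but halsel is never obtained. halsel would need hexzel (R3), but hexzel is never obtained.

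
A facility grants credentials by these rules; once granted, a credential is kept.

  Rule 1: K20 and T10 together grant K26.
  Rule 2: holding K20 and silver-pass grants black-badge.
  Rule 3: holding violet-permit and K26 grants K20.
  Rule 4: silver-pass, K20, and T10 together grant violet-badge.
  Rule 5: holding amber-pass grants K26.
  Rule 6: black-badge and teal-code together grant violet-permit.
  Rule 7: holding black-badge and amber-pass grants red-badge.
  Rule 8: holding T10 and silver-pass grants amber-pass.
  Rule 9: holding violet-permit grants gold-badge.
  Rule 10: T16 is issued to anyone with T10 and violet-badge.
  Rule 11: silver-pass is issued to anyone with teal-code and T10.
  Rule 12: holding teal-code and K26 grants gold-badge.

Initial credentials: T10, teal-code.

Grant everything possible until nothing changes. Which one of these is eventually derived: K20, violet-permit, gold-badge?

Holding teal-code and T10 grants silver-pass (Rule 11).
Holding T10 and silver-pass grants amber-pass (Rule 8).
Holding amber-pass grants K26 (Rule 5).
Holding teal-code and K26 grants gold-badge (Rule 12).
violet-permit would need black-badge and teal-code (Rule 6), but black-badge is never granted. K20 would need violet-permit and K26 (Rule 3), but violet-permit is never granted.

gold-badge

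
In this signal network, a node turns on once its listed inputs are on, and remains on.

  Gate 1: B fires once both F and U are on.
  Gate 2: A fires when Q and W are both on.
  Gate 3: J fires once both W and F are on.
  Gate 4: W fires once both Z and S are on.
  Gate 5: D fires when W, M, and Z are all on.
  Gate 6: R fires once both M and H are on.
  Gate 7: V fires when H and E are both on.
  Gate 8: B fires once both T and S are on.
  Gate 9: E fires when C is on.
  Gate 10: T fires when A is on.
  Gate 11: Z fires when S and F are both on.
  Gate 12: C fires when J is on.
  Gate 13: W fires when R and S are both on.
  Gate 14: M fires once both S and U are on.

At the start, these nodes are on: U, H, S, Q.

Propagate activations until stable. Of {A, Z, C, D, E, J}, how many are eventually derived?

1

S and U are on, so M fires (Gate 14).
M and H are on, so R fires (Gate 6).
Gate 13: R and S on → W on.
Q and W are on, so A fires (Gate 2).
A: reached.
Z would need S and F (Gate 11), but F never turns on.
C would need J (Gate 12), but J never turns on.
D would need W, M, and Z (Gate 5), but Z never turns on.
E would need C (Gate 9), but C never turns on.
J would need W and F (Gate 3), but F never turns on.
Reached: A — 1 of the 6.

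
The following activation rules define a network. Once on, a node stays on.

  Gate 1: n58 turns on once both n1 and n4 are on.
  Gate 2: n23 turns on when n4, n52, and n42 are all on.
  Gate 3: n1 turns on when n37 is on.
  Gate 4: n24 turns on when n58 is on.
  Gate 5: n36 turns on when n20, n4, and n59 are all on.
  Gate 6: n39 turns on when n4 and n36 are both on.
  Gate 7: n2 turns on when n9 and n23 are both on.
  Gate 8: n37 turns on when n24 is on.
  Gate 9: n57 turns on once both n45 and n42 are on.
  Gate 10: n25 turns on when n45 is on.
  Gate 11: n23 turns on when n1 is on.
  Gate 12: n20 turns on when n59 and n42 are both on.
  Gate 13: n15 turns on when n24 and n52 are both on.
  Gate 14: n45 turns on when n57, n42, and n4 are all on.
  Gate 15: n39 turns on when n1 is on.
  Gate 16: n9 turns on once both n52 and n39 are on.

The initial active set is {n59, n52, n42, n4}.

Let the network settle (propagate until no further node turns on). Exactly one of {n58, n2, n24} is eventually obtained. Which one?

n2

n4, n52, and n42 are on, so n23 turns on (Gate 2).
Gate 12: n59 and n42 on → n20 on.
Gate 5: n20, n4, and n59 on → n36 on.
n4 and n36 are on, so n39 turns on (Gate 6).
n52 and n39 are on, so n9 turns on (Gate 16).
Gate 7: n9 and n23 on → n2 on.
n24 would need n58 (Gate 4), but n58 never turns on. n58 would need n1 and n4 (Gate 1), but n1 never turns on.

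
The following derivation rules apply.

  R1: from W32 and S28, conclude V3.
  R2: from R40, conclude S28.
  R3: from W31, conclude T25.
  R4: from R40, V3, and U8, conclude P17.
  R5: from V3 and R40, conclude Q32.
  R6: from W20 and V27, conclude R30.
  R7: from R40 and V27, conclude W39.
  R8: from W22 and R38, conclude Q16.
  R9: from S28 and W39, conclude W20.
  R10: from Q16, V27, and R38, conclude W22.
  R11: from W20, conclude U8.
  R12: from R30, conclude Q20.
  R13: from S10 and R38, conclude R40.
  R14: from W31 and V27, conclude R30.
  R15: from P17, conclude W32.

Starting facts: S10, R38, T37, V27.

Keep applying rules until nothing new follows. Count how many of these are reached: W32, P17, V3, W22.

W32 would need P17 (R15), but P17 is never established.
P17 would need R40, V3, and U8 (R4), but V3 is never established.
V3 would need W32 and S28 (R1), but W32 is never established.
W22 would need Q16, V27, and R38 (R10), but Q16 is never established.
None of the 4 are reached.

0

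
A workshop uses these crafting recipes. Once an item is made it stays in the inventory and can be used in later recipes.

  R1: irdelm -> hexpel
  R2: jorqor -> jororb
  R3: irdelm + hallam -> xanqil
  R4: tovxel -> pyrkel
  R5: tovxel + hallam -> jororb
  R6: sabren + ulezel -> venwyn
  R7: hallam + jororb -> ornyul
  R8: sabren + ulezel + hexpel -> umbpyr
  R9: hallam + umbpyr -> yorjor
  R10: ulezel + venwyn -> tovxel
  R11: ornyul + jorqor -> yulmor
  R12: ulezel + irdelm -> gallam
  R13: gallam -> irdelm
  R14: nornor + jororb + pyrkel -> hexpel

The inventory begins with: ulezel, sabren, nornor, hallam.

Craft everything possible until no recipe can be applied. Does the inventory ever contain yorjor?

Yes

Using R6, sabren and ulezel make venwyn.
ulezel + venwyn -> tovxel (R10).
Using R5, tovxel and hallam make jororb.
Using R4, tovxel makes pyrkel.
Using R14, nornor, jororb, and pyrkel make hexpel.
Using R8, sabren, ulezel, and hexpel make umbpyr.
Using R9, hallam and umbpyr make yorjor.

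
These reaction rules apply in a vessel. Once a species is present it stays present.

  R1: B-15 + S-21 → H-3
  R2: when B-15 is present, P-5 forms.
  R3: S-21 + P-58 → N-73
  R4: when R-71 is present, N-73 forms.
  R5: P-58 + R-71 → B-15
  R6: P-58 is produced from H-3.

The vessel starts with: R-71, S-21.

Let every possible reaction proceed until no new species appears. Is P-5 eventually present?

No

P-5 would need B-15 (R2), but B-15 never forms.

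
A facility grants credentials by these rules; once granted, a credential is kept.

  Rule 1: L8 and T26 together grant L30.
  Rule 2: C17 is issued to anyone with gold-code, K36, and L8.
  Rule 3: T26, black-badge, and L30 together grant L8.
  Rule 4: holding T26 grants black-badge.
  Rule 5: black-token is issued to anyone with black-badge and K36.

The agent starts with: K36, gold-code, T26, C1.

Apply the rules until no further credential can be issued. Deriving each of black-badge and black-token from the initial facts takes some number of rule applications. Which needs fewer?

black-badge

black-badge: Holding T26 grants black-badge (Rule 4). [1 rule application]
black-token: Holding T26 grants black-badge (Rule 4). Holding black-badge and K36 grants black-token (Rule 5). [2 rule applications]
black-badge needs fewer.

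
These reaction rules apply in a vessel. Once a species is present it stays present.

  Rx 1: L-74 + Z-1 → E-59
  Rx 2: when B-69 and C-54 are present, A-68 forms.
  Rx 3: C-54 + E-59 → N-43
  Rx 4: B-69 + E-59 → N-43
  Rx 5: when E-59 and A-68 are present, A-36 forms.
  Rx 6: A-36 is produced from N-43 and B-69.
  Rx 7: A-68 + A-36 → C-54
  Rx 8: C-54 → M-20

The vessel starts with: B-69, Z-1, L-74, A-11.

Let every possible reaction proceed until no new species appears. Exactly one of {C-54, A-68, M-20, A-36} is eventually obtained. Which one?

A-36

L-74 and Z-1 present → E-59 forms (Rx 1).
B-69 and E-59 present → N-43 forms (Rx 4).
N-43 and B-69 present → A-36 forms (Rx 6).
C-54 would need A-68 and A-36 (Rx 7), but A-68 never forms. A-68 would need B-69 and C-54 (Rx 2), but C-54 never forms. M-20 would need C-54 (Rx 8), but C-54 never forms.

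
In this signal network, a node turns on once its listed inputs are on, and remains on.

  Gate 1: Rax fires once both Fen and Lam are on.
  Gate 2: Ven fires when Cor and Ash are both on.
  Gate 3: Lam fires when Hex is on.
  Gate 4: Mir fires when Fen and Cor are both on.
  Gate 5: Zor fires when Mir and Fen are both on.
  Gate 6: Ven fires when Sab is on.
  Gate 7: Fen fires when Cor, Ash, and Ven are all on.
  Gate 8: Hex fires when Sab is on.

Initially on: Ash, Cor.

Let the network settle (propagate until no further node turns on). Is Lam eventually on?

No

Lam would need Hex (Gate 3), but Hex never turns on.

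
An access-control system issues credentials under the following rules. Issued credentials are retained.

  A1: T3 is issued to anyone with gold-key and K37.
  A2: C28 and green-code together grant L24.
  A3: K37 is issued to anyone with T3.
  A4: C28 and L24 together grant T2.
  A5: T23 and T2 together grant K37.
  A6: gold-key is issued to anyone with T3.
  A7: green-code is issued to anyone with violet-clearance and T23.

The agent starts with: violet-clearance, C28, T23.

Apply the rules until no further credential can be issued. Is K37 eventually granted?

Yes

Holding violet-clearance and T23 grants green-code (A7).
Holding C28 and green-code grants L24 (A2).
Holding C28 and L24 grants T2 (A4).
Holding T23 and T2 grants K37 (A5).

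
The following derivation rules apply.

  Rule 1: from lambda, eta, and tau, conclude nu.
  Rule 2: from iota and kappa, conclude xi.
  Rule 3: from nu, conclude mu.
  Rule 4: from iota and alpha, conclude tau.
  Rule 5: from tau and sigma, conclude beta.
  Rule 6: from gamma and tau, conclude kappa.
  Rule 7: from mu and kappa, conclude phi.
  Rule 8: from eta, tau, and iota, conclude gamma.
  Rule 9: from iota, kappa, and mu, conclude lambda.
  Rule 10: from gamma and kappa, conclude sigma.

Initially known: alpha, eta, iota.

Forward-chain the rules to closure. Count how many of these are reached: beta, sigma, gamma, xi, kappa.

From iota and alpha, Rule 4 gives tau.
From eta, tau, and iota, Rule 8 gives gamma.
gamma and tau hold, so kappa follows (Rule 6).
iota and kappa hold, so xi follows (Rule 2).
From gamma and kappa, Rule 10 gives sigma.
tau and sigma hold, so beta follows (Rule 5).
beta: reached.
sigma: reached.
gamma: reached.
xi: reached.
kappa: reached.
All 5 are reached.

5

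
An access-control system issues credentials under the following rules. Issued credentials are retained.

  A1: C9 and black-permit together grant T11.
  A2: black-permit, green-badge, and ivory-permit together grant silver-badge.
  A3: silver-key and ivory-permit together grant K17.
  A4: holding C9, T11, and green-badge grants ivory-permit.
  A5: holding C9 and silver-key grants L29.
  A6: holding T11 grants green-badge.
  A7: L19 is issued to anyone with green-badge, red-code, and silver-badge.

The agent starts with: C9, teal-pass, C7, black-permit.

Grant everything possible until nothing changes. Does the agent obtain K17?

No

K17 would need silver-key and ivory-permit (A3), but silver-key is never granted.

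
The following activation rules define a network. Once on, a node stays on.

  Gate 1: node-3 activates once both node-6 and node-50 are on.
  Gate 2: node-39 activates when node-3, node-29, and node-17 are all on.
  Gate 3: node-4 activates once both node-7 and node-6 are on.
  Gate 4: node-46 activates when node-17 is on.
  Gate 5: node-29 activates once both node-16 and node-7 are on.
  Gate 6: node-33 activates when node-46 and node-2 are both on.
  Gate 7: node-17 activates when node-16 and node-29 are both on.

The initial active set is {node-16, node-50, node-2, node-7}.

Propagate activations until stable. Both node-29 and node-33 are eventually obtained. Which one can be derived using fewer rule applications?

node-29

node-29: Gate 5: node-16 and node-7 on → node-29 on. [1 rule application]
node-33: Gate 5: node-16 and node-7 on → node-29 on. node-16 and node-29 are on, so node-17 activates (Gate 7). Gate 4: node-17 on → node-46 on. Gate 6: node-46 and node-2 on → node-33 on. [4 rule applications]
node-29 needs fewer.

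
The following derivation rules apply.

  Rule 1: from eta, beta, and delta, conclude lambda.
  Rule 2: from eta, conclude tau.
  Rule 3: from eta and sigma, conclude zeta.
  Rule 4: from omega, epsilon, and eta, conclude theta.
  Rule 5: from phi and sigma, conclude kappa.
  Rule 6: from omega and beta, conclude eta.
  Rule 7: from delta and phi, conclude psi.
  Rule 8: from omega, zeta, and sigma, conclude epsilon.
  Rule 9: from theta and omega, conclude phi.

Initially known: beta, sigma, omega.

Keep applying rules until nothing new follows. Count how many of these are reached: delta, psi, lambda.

0

No rule produces delta, and it is not given.
psi would need delta and phi (Rule 7), but delta is never established.
lambda would need eta, beta, and delta (Rule 1), but delta is never established.
None of the 3 are reached.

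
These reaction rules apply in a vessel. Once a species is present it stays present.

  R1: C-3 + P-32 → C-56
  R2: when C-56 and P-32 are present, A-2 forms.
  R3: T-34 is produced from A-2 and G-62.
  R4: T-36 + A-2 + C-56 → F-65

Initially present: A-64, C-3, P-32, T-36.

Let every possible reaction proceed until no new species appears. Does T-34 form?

T-34 would need A-2 and G-62 (R3), but G-62 never forms.

No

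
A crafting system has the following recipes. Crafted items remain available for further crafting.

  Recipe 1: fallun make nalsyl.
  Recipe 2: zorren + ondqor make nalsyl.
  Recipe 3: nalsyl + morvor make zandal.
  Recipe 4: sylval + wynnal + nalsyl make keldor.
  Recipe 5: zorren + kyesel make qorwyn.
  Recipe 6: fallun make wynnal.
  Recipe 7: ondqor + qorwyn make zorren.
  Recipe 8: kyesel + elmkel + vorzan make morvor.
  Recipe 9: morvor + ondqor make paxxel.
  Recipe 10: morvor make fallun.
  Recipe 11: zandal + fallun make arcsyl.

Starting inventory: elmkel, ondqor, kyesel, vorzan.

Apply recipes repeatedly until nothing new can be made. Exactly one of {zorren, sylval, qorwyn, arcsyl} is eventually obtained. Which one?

Using Recipe 8, kyesel, elmkel, and vorzan make morvor.
Using Recipe 10, morvor makes fallun.
fallun → nalsyl (Recipe 1).
nalsyl + morvor → zandal (Recipe 3).
zandal + fallun → arcsyl (Recipe 11).
No rule produces sylval, and it is not given. zorren would need ondqor and qorwyn (Recipe 7), but qorwyn is never obtained. qorwyn would need zorren and kyesel (Recipe 5), but zorren is never obtained.

arcsyl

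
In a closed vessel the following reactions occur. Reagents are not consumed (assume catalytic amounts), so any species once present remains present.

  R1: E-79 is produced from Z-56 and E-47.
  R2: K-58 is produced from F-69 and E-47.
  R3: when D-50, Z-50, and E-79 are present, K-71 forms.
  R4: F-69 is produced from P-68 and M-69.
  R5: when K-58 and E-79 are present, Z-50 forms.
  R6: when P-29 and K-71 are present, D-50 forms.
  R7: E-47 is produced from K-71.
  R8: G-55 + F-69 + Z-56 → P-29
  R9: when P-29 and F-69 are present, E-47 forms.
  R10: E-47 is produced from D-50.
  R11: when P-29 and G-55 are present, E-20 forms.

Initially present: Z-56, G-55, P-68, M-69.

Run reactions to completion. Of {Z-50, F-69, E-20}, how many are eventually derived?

3

P-68 and M-69 present → F-69 forms (R4).
G-55, F-69, and Z-56 present → P-29 forms (R8).
P-29 and G-55 present → E-20 forms (R11).
P-29 and F-69 present → E-47 forms (R9).
Z-56 and E-47 present → E-79 forms (R1).
F-69 and E-47 present → K-58 forms (R2).
K-58 and E-79 present → Z-50 forms (R5).
Z-50: reached.
F-69: reached.
E-20: reached.
All 3 are reached.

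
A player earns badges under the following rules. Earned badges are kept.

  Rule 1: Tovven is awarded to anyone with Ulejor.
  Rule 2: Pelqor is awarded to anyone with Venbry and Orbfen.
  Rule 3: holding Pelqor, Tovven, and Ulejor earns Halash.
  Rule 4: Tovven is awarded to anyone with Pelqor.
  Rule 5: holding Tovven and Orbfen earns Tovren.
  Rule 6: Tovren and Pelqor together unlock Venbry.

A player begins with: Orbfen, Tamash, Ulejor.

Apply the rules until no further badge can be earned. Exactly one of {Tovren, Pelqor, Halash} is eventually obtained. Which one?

Tovren

With Ulejor, Tovven is earned (Rule 1).
With Tovven and Orbfen, Tovren is earned (Rule 5).
Pelqor would need Venbry and Orbfen (Rule 2), but Venbry is never earned. Halash would need Pelqor, Tovven, and Ulejor (Rule 3), but Pelqor is never earned.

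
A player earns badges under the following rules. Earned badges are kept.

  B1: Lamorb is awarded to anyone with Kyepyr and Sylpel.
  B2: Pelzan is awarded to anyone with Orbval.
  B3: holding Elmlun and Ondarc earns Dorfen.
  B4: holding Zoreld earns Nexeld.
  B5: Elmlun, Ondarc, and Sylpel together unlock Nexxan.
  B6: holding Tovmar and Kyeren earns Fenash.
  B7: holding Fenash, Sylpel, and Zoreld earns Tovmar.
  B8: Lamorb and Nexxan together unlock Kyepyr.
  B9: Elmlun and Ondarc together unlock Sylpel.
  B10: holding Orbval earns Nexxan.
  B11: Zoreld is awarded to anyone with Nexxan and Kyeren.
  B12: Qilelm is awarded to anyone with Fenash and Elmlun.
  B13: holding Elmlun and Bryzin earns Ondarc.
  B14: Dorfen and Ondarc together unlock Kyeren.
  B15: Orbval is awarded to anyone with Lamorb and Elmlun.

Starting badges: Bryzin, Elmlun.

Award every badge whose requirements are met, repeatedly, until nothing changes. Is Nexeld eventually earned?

Yes

With Elmlun and Bryzin, Ondarc is earned (B13).
With Elmlun and Ondarc, Dorfen is earned (B3).
With Elmlun and Ondarc, Sylpel is earned (B9).
With Dorfen and Ondarc, Kyeren is earned (B14).
With Elmlun, Ondarc, and Sylpel, Nexxan is earned (B5).
With Nexxan and Kyeren, Zoreld is earned (B11).
With Zoreld, Nexeld is earned (B4).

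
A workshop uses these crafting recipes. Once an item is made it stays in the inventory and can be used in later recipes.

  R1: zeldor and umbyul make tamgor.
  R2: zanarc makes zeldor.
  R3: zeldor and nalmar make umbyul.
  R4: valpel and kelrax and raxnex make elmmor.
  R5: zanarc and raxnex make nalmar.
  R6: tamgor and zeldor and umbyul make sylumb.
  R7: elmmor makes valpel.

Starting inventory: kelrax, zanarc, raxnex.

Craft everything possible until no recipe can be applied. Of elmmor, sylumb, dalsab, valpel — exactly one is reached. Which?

sylumb

Using R2, zanarc makes zeldor.
zanarc and raxnex → nalmar (R5).
zeldor and nalmar → umbyul (R3).
Using R1, zeldor and umbyul make tamgor.
Using R6, tamgor, zeldor, and umbyul make sylumb.
No rule produces dalsab, and it is not given. elmmor would need valpel, kelrax, and raxnex (R4), but valpel is never obtained. valpel would need elmmor (R7), but elmmor is never obtained.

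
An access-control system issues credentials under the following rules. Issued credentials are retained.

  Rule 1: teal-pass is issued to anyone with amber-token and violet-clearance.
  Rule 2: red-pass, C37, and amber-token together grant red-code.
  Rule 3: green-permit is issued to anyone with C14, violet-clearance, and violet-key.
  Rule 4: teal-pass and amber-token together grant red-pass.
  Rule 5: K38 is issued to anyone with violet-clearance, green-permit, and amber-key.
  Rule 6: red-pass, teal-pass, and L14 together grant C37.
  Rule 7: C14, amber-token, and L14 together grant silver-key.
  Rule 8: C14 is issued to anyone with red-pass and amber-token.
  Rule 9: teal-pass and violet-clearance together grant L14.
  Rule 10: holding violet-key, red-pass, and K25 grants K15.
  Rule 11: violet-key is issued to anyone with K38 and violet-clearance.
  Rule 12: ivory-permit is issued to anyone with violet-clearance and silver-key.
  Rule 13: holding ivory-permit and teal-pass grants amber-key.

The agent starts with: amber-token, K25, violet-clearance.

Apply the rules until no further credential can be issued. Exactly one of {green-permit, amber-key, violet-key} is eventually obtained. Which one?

amber-key

Holding amber-token and violet-clearance grants teal-pass (Rule 1).
Holding teal-pass and violet-clearance grants L14 (Rule 9).
Holding teal-pass and amber-token grants red-pass (Rule 4).
Holding red-pass and amber-token grants C14 (Rule 8).
Holding C14, amber-token, and L14 grants silver-key (Rule 7).
Holding violet-clearance and silver-key grants ivory-permit (Rule 12).
Holding ivory-permit and teal-pass grants amber-key (Rule 13).
green-permit would need C14, violet-clearance, and violet-key (Rule 3), but violet-key is never granted. violet-key would need K38 and violet-clearance (Rule 11), but K38 is never granted.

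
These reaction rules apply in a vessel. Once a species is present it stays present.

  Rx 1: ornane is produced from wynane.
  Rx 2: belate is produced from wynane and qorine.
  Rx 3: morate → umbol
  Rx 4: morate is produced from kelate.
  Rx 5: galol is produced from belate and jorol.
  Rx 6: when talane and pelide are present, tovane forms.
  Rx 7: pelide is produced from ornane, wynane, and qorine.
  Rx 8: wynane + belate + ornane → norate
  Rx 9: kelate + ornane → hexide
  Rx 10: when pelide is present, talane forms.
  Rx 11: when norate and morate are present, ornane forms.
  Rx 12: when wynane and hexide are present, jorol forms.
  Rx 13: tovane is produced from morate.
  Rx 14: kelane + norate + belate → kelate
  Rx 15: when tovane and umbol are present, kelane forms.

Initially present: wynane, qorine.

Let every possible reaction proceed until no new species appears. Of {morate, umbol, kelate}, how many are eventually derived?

morate would need kelate (Rx 4), but kelate never forms.
umbol would need morate (Rx 3), but morate never forms.
kelate would need kelane, norate, and belate (Rx 14), but kelane never forms.
None of the 3 are reached.

0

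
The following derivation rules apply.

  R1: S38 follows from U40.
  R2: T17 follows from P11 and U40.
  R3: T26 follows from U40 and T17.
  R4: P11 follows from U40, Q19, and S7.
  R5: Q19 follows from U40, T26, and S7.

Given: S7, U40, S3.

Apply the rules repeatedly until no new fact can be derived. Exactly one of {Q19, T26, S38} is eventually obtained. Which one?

U40 holds, so S38 follows (R1).
T26 would need U40 and T17 (R3), but T17 is never established. Q19 would need U40, T26, and S7 (R5), but T26 is never established.

S38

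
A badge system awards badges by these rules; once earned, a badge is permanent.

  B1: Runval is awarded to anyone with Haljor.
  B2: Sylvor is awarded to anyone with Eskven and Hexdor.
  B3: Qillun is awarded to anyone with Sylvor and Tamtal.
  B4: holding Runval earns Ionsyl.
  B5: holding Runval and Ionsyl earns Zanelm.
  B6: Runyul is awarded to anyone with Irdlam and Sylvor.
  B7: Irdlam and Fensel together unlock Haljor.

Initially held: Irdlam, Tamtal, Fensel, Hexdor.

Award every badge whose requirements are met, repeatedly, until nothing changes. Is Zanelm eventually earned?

With Irdlam and Fensel, Haljor is earned (B7).
With Haljor, Runval is earned (B1).
With Runval, Ionsyl is earned (B4).
With Runval and Ionsyl, Zanelm is earned (B5).

Yes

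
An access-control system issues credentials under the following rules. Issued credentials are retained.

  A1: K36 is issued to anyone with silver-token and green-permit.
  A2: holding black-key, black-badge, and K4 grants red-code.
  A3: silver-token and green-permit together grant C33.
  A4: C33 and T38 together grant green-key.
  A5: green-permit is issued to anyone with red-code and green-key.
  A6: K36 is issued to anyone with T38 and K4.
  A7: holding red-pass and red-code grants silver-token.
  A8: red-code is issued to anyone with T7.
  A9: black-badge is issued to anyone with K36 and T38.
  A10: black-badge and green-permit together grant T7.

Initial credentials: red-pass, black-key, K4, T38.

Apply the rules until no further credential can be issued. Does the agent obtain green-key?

No

green-key would need C33 and T38 (A4), but C33 is never granted.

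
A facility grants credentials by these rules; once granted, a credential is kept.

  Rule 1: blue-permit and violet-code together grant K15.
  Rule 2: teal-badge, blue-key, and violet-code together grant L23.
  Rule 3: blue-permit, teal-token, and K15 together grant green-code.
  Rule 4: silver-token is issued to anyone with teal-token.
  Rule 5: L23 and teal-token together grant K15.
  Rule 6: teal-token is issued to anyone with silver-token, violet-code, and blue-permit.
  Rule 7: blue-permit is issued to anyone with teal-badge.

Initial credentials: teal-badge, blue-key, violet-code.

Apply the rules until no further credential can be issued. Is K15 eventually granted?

Yes

Holding teal-badge grants blue-permit (Rule 7).
Holding blue-permit and violet-code grants K15 (Rule 1).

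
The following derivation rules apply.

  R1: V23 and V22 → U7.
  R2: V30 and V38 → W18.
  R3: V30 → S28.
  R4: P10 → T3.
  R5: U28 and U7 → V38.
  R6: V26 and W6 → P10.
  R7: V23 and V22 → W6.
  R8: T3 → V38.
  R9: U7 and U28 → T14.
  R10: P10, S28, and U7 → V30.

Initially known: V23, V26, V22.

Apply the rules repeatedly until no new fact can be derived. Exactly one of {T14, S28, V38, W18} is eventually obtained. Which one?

V23 and V22 hold, so W6 follows (R7).
From V26 and W6, R6 gives P10.
P10 holds, so T3 follows (R4).
From T3, R8 gives V38.
W18 would need V30 and V38 (R2), but V30 is never established. S28 would need V30 (R3), but V30 is never established. T14 would need U7 and U28 (R9), but U28 is never established.

V38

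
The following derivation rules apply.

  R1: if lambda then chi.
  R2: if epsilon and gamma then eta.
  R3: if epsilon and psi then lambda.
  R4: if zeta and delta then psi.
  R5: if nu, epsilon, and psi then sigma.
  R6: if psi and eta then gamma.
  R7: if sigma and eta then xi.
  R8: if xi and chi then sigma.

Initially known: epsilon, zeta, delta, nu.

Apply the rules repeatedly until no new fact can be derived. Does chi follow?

Yes

zeta and delta hold, so psi follows (R4).
From epsilon and psi, R3 gives lambda.
From lambda, R1 gives chi.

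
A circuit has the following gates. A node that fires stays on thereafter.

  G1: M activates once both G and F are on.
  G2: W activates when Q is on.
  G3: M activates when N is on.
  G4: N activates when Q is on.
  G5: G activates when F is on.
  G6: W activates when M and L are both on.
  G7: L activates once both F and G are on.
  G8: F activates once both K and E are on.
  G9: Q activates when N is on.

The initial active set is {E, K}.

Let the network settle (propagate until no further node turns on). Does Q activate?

Q would need N (G9), but N never turns on.

No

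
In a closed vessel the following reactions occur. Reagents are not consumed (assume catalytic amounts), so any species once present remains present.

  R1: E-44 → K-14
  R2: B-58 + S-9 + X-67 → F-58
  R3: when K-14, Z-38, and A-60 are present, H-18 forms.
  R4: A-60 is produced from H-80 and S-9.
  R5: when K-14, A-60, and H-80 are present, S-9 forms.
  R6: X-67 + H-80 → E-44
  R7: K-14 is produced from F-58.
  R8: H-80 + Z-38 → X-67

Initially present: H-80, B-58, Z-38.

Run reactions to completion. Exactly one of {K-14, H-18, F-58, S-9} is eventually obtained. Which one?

H-80 and Z-38 present → X-67 forms (R8).
X-67 and H-80 present → E-44 forms (R6).
E-44 present → K-14 forms (R1).
F-58 would need B-58, S-9, and X-67 (R2), but S-9 never forms. H-18 would need K-14, Z-38, and A-60 (R3), but A-60 never forms. S-9 would need K-14, A-60, and H-80 (R5), but A-60 never forms.

K-14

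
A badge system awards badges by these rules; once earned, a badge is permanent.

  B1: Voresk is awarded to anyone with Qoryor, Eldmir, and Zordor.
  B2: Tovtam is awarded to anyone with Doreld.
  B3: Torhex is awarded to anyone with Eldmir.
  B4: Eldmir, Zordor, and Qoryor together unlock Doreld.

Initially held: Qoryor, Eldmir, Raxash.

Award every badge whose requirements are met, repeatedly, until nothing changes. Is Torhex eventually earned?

Yes

With Eldmir, Torhex is earned (B3).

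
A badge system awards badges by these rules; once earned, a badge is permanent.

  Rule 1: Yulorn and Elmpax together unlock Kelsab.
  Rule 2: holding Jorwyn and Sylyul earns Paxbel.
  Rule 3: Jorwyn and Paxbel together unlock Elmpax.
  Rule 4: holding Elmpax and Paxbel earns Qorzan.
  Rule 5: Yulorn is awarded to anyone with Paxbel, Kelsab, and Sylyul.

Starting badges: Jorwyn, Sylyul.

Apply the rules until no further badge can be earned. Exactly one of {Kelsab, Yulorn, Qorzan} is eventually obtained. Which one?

Qorzan

With Jorwyn and Sylyul, Paxbel is earned (Rule 2).
With Jorwyn and Paxbel, Elmpax is earned (Rule 3).
With Elmpax and Paxbel, Qorzan is earned (Rule 4).
Kelsab would need Yulorn and Elmpax (Rule 1), but Yulorn is never earned. Yulorn would need Paxbel, Kelsab, and Sylyul (Rule 5), but Kelsab is never earned.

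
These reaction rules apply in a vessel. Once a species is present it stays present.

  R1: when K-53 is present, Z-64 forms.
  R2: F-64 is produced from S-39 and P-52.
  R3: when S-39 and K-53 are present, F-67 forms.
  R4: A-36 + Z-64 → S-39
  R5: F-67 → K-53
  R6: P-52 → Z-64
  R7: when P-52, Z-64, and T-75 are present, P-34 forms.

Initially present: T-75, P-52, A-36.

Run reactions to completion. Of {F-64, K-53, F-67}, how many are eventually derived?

P-52 present → Z-64 forms (R6).
A-36 and Z-64 present → S-39 forms (R4).
S-39 and P-52 present → F-64 forms (R2).
F-64: reached.
K-53 would need F-67 (R5), but F-67 never forms.
F-67 would need S-39 and K-53 (R3), but K-53 never forms.
Reached: F-64 — 1 of the 3.

1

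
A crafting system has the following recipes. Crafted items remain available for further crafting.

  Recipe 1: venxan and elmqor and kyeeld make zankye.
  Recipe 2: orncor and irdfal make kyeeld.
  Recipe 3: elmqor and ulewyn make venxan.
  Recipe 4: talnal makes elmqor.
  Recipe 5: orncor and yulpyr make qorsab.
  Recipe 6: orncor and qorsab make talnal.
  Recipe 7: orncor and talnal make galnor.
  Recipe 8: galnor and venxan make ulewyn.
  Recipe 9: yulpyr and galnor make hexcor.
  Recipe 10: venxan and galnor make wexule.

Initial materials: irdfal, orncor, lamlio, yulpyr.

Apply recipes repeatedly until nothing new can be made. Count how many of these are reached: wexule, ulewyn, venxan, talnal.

orncor and yulpyr → qorsab (Recipe 5).
orncor and qorsab → talnal (Recipe 6).
wexule would need venxan and galnor (Recipe 10), but venxan is never obtained.
ulewyn would need galnor and venxan (Recipe 8), but venxan is never obtained.
venxan would need elmqor and ulewyn (Recipe 3), but ulewyn is never obtained.
talnal: reached.
Reached: talnal — 1 of the 4.

1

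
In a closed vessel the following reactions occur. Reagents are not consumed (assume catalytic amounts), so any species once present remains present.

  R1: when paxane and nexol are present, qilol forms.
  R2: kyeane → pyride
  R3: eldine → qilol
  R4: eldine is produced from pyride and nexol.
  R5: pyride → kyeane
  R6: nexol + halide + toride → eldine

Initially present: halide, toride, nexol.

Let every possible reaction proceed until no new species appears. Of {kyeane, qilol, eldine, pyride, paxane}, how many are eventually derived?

nexol, halide, and toride present → eldine forms (R6).
eldine present → qilol forms (R3).
kyeane would need pyride (R5), but pyride never forms.
qilol: reached.
eldine: reached.
pyride would need kyeane (R2), but kyeane never forms.
No rule produces paxane, and it is not given.
Reached: qilol and eldine — 2 of the 5.

2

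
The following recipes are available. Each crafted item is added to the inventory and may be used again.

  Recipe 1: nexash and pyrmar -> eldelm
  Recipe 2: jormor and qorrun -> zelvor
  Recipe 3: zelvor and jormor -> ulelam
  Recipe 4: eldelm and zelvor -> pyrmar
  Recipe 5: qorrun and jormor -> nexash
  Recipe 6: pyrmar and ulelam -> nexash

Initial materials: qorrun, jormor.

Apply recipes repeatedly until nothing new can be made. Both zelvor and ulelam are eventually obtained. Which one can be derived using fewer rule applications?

zelvor

zelvor: Using Recipe 2, jormor and qorrun make zelvor. [1 rule application]
ulelam: Using Recipe 2, jormor and qorrun make zelvor. zelvor and jormor -> ulelam (Recipe 3). [2 rule applications]
zelvor needs fewer.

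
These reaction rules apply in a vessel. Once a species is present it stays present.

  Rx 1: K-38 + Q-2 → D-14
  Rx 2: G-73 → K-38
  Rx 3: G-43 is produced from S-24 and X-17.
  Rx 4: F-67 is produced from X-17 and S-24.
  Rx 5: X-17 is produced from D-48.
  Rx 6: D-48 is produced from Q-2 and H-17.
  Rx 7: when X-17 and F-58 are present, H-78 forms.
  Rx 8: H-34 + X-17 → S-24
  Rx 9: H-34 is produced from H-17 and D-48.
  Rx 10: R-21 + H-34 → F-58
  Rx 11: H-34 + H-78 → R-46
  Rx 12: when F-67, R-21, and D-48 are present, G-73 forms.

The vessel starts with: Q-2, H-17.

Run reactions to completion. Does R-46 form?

No

R-46 would need H-34 and H-78 (Rx 11), but H-78 never forms.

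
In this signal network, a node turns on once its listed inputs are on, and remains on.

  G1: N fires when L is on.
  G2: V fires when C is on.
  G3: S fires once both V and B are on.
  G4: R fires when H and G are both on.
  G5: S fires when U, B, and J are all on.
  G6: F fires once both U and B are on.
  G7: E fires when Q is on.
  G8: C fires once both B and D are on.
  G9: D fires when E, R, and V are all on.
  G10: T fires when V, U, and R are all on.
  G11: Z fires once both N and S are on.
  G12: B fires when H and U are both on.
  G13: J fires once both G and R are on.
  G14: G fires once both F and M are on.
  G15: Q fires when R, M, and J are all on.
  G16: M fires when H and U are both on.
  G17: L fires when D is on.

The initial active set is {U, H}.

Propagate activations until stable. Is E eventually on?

G16: H and U on → M on.
H and U are on, so B fires (G12).
G6: U and B on → F on.
G14: F and M on → G on.
G4: H and G on → R on.
G13: G and R on → J on.
R, M, and J are on, so Q fires (G15).
G7: Q on → E on.

Yes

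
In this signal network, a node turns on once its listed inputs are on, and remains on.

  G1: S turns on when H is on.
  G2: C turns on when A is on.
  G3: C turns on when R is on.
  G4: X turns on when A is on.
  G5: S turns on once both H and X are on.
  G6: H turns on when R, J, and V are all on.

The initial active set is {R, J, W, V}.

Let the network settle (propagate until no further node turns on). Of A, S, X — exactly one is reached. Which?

S

G6: R, J, and V on → H on.
H is on, so S turns on (G1).
X would need A (G4), but A never turns on. No rule produces A, and it is not given.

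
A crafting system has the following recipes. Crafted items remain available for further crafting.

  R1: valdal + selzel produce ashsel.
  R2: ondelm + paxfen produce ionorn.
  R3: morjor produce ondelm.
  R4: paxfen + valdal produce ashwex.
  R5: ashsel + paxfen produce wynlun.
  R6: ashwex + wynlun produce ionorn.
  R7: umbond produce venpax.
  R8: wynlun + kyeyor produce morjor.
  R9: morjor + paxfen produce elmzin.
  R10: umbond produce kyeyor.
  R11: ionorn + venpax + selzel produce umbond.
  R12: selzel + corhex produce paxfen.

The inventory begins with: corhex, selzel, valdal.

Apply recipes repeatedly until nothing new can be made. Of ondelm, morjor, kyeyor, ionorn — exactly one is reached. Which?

valdal + selzel → ashsel (R1).
selzel + corhex → paxfen (R12).
paxfen + valdal → ashwex (R4).
ashsel + paxfen → wynlun (R5).
ashwex + wynlun → ionorn (R6).
morjor would need wynlun and kyeyor (R8), but kyeyor is never obtained. ondelm would need morjor (R3), but morjor is never obtained. kyeyor would need umbond (R10), but umbond is never obtained.

ionorn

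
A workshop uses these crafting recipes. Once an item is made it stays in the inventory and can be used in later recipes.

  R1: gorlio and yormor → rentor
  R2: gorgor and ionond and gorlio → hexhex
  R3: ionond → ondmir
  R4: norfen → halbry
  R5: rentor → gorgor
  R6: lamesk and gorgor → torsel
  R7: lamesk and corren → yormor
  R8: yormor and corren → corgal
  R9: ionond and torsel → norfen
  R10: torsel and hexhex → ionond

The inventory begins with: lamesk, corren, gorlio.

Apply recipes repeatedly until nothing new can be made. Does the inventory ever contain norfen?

norfen would need ionond and torsel (R9), but ionond is never obtained.

No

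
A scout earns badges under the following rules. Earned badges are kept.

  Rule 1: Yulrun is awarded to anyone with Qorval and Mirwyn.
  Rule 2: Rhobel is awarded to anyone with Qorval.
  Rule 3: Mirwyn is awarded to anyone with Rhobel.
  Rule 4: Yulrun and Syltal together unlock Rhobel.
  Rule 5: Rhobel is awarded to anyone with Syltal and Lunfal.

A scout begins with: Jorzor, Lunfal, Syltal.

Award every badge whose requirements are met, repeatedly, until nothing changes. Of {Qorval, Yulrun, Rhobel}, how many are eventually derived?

With Syltal and Lunfal, Rhobel is earned (Rule 5).
No rule produces Qorval, and it is not given.
Yulrun would need Qorval and Mirwyn (Rule 1), but Qorval is never earned.
Rhobel: reached.
Reached: Rhobel — 1 of the 3.

1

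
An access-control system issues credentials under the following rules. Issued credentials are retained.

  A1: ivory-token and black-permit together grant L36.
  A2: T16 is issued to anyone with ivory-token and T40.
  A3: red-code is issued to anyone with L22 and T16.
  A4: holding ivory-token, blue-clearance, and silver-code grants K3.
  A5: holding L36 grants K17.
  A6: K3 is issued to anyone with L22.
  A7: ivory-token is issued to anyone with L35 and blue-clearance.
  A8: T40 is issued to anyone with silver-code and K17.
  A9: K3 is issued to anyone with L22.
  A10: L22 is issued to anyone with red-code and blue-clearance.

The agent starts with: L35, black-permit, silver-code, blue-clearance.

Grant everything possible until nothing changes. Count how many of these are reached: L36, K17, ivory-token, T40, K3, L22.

5

Holding L35 and blue-clearance grants ivory-token (A7).
Holding ivory-token, blue-clearance, and silver-code grants K3 (A4).
Holding ivory-token and black-permit grants L36 (A1).
Holding L36 grants K17 (A5).
Holding silver-code and K17 grants T40 (A8).
L36: reached.
K17: reached.
ivory-token: reached.
T40: reached.
K3: reached.
L22 would need red-code and blue-clearance (A10), but red-code is never granted.
Reached: L36, K17, ivory-token, T40, and K3 — 5 of the 6.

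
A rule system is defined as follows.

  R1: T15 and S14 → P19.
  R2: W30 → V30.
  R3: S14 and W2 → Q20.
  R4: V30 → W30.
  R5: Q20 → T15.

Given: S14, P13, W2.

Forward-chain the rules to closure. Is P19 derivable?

From S14 and W2, R3 gives Q20.
Q20 holds, so T15 follows (R5).
From T15 and S14, R1 gives P19.

Yes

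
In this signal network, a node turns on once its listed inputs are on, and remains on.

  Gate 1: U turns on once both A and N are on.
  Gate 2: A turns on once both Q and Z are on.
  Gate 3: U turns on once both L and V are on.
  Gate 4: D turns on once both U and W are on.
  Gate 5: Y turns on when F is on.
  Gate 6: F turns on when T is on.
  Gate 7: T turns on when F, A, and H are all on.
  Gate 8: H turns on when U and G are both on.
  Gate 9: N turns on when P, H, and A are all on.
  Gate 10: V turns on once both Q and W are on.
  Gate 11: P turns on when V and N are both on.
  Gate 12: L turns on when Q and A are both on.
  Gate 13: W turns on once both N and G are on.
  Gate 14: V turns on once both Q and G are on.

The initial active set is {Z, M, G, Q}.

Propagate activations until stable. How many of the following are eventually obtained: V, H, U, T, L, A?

5

Q and G are on, so V turns on (Gate 14).
Q and Z are on, so A turns on (Gate 2).
Gate 12: Q and A on → L on.
L and V are on, so U turns on (Gate 3).
Gate 8: U and G on → H on.
V: reached.
H: reached.
U: reached.
T would need F, A, and H (Gate 7), but F never turns on.
L: reached.
A: reached.
Reached: V, H, U, L, and A — 5 of the 6.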